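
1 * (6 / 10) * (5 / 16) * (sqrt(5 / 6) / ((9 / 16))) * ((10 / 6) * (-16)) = -40 * sqrt(30) / 27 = -8.11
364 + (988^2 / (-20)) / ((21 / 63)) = -730288 / 5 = -146057.60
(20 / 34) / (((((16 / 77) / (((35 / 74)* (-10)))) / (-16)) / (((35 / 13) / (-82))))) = -2358125 / 335257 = -7.03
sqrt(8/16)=sqrt(2)/2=0.71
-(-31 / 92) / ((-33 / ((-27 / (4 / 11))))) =279 / 368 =0.76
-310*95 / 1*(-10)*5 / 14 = 736250 / 7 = 105178.57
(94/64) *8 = 47/4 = 11.75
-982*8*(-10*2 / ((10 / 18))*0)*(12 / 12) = 0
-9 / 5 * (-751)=6759 / 5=1351.80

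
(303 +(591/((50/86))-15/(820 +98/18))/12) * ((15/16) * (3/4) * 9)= 11665159677/4754560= 2453.47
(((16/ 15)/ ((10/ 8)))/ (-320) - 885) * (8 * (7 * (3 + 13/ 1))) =-297360896/ 375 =-792962.39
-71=-71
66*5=330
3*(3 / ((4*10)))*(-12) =-27 / 10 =-2.70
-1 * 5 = -5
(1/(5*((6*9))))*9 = 1/30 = 0.03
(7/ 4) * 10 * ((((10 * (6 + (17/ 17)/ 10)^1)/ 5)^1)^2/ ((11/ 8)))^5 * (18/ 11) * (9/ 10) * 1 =6626761620076207059222528/ 17300400390625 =383040939541.91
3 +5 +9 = 17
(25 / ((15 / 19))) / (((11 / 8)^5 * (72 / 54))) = 778240 / 161051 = 4.83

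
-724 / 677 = -1.07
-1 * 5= -5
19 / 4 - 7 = -9 / 4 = -2.25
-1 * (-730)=730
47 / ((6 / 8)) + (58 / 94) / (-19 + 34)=44209 / 705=62.71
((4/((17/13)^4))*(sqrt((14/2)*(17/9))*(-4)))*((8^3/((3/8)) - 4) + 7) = -27223.37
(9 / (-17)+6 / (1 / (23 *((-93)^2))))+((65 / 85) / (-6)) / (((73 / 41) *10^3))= 1193561.47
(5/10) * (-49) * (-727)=35623/2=17811.50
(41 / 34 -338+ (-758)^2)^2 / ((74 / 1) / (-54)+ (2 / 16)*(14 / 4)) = -3166691576197500 / 8959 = -353464848331.01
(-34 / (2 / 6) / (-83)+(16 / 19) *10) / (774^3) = 7609 / 365615483724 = 0.00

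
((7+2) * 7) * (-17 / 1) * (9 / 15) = -3213 / 5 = -642.60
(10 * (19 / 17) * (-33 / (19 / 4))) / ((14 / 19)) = -12540 / 119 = -105.38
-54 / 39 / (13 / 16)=-288 / 169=-1.70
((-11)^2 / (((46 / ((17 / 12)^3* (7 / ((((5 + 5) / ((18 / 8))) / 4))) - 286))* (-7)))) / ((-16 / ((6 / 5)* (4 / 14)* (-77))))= 685104299 / 4121600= 166.22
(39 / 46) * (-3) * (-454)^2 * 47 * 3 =-73919470.70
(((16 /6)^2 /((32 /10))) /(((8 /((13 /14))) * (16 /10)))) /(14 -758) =-325 /1499904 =-0.00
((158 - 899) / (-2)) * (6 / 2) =2223 / 2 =1111.50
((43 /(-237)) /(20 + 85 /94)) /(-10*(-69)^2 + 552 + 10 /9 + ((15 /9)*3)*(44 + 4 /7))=14147 /76337949640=0.00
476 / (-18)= -238 / 9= -26.44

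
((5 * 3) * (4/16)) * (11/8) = 165/32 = 5.16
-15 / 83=-0.18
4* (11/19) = 2.32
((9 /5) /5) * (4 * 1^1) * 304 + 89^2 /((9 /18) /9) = 3575394 /25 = 143015.76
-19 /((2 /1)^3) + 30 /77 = -1223 /616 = -1.99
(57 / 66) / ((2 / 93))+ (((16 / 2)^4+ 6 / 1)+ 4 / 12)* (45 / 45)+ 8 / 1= 4150.49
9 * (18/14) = 11.57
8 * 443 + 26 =3570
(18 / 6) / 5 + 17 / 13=124 / 65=1.91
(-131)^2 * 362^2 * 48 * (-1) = -107944612032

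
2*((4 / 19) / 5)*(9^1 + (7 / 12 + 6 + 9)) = 118 / 57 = 2.07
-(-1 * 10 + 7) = 3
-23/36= -0.64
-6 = -6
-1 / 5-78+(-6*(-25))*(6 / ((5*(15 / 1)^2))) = -387 / 5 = -77.40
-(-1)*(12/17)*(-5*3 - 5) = -240/17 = -14.12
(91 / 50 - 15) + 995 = 49091 / 50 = 981.82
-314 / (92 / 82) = -6437 / 23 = -279.87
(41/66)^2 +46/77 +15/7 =95323/30492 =3.13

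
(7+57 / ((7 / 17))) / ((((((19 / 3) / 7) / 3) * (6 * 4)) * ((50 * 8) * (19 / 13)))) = 19851 / 577600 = 0.03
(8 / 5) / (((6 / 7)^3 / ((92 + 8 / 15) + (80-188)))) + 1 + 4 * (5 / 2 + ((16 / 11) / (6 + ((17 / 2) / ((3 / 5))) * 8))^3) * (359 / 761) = -395019556198117649 / 11763778341474225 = -33.58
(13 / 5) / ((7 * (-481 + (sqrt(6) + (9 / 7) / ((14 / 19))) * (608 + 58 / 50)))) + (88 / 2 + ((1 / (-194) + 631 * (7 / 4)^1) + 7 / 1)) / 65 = 1358122220 * sqrt(6) / 11331652587503 + 1015842115450543081 / 57156855651365132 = 17.77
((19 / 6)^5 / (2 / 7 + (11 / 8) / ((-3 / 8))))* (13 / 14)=-32189287 / 368064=-87.46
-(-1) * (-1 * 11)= -11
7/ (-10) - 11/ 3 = -131/ 30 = -4.37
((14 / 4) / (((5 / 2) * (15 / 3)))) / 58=7 / 1450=0.00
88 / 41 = 2.15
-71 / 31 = -2.29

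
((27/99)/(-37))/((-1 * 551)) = 3/224257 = 0.00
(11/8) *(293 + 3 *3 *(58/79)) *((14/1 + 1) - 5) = 1301795/316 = 4119.60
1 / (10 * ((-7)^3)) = -0.00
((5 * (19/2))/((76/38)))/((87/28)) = 665/87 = 7.64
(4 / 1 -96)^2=8464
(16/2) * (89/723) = 712/723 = 0.98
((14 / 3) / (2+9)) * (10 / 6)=70 / 99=0.71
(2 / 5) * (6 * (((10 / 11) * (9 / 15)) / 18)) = 4 / 55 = 0.07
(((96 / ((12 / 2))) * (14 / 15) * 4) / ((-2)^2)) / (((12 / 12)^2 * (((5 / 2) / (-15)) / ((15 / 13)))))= -1344 / 13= -103.38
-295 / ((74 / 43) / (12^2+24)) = -1065540 / 37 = -28798.38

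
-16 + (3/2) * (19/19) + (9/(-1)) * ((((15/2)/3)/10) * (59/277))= -16597/1108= -14.98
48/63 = 16/21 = 0.76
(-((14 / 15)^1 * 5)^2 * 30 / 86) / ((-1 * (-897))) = -980 / 115713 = -0.01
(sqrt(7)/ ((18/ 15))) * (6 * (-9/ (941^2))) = -45 * sqrt(7)/ 885481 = -0.00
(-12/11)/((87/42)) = -168/319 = -0.53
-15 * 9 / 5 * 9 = -243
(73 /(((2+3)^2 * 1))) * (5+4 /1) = 657 /25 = 26.28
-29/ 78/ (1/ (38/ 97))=-551/ 3783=-0.15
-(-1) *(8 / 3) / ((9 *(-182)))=-4 / 2457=-0.00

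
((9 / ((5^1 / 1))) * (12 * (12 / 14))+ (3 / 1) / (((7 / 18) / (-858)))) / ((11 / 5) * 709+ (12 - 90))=-7452 / 1673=-4.45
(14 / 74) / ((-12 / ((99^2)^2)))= -224139069 / 148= -1514453.17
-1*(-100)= 100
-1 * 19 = -19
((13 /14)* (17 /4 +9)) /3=689 /168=4.10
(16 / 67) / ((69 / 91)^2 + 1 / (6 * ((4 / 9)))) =1059968 / 4216377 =0.25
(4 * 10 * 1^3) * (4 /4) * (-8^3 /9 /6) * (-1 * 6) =20480 /9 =2275.56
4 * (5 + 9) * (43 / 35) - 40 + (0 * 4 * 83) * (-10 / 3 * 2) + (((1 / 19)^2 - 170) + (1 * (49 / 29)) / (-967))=-7147155468 / 50617615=-141.20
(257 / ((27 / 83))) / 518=21331 / 13986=1.53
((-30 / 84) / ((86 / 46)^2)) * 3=-7935 / 25886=-0.31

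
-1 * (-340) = 340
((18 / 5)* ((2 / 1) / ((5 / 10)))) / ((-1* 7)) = -72 / 35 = -2.06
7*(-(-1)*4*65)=1820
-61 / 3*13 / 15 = -793 / 45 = -17.62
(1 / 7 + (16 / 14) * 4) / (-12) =-11 / 28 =-0.39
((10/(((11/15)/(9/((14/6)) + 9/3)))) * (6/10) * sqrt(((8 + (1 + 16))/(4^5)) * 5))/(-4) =-675 * sqrt(5)/308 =-4.90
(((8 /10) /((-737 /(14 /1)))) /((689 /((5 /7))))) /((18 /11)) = -4 /415467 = -0.00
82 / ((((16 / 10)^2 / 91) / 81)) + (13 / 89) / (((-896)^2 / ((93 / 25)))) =236102.34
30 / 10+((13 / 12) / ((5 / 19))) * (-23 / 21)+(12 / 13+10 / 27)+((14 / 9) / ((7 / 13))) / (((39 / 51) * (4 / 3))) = 128651 / 49140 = 2.62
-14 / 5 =-2.80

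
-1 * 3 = -3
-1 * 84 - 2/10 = -421/5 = -84.20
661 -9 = 652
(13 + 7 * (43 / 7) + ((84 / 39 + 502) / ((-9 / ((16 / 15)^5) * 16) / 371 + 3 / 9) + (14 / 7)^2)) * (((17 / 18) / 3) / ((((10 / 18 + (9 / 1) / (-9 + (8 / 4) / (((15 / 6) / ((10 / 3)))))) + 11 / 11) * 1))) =25895524068866 / 1139408569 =22727.16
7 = 7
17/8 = 2.12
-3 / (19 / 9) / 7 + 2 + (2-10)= -825 / 133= -6.20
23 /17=1.35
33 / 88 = 3 / 8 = 0.38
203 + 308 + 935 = 1446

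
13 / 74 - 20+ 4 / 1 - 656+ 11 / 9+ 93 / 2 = -207826 / 333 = -624.10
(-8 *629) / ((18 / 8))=-20128 / 9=-2236.44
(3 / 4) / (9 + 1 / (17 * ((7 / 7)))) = 51 / 616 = 0.08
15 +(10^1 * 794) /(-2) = -3955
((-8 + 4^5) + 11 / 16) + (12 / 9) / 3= 146467 / 144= 1017.13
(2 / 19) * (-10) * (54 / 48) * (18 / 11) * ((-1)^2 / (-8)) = 405 / 1672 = 0.24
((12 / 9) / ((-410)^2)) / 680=1 / 85731000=0.00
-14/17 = -0.82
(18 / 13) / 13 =18 / 169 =0.11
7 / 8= 0.88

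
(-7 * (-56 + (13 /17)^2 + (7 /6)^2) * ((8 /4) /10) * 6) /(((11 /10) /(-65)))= -255882445 /9537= -26830.50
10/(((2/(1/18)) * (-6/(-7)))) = 35/108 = 0.32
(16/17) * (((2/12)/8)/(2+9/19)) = 19/2397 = 0.01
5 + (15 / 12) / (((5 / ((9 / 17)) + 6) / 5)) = 3005 / 556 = 5.40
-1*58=-58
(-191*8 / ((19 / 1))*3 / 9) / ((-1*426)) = 764 / 12141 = 0.06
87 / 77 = 1.13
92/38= 46/19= 2.42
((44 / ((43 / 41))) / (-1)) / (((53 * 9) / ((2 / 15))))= -0.01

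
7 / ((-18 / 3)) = -7 / 6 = -1.17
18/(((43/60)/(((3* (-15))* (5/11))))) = -243000/473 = -513.74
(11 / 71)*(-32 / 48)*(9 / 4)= -33 / 142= -0.23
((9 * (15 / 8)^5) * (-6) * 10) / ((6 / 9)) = -307546875 / 16384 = -18771.17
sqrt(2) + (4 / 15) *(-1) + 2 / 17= -38 / 255 + sqrt(2)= 1.27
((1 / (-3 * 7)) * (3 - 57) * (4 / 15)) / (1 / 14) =48 / 5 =9.60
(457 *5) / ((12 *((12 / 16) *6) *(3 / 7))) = 15995 / 162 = 98.73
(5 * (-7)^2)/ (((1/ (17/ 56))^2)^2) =417605/ 200704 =2.08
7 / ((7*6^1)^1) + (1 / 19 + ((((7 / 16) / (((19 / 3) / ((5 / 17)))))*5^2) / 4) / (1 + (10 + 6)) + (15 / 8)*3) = 6169355 / 1054272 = 5.85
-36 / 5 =-7.20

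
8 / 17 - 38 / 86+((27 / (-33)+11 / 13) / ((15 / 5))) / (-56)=125395 / 4390386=0.03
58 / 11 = 5.27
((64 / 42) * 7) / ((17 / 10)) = 320 / 51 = 6.27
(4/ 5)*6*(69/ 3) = 552/ 5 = 110.40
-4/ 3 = -1.33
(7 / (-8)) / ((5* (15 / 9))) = -21 / 200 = -0.10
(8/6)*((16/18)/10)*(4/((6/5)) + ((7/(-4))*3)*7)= -1604/405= -3.96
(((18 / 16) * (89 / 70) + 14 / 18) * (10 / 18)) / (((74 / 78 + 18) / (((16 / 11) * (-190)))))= -27488630 / 1536381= -17.89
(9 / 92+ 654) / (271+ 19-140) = 20059 / 4600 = 4.36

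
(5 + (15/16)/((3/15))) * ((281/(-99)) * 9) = -43555/176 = -247.47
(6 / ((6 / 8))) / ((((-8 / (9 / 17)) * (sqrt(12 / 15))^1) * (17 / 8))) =-36 * sqrt(5) / 289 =-0.28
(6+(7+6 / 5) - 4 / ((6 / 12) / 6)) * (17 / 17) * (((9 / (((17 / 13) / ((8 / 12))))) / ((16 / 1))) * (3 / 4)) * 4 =-19773 / 680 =-29.08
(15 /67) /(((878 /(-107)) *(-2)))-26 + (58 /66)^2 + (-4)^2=-1180537103 /128123028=-9.21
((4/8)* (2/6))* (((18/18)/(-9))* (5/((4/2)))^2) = -25/216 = -0.12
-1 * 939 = -939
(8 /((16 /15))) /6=5 /4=1.25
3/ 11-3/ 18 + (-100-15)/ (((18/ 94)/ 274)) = -32581319/ 198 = -164552.12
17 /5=3.40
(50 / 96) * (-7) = -175 / 48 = -3.65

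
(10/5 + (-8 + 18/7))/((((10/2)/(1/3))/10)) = -16/7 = -2.29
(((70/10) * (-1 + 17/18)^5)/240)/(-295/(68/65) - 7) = 119/2227914046080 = 0.00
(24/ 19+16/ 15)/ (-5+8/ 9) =-1992/ 3515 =-0.57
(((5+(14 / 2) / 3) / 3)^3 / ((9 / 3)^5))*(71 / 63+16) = 11489192 / 11160261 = 1.03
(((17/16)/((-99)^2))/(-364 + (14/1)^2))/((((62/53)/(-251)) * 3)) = 226151/4900186368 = 0.00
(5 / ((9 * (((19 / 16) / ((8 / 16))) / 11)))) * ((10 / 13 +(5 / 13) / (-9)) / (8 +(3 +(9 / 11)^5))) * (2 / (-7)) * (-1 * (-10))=-12046614800 / 25637509989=-0.47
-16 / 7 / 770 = -8 / 2695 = -0.00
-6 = -6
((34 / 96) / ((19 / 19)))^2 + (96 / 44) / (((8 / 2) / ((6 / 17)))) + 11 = 4876315 / 430848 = 11.32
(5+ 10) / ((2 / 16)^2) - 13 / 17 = 16307 / 17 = 959.24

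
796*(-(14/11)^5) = -428107904/161051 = -2658.21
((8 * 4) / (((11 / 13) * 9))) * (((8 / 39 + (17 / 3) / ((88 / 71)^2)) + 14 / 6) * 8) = 7522868 / 35937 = 209.33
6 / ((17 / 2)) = 12 / 17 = 0.71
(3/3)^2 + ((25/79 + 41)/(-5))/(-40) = 1.21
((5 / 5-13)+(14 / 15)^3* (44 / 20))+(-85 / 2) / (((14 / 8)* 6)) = -1684337 / 118125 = -14.26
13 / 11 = 1.18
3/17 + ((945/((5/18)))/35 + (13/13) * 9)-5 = 8617/85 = 101.38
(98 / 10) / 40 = 49 / 200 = 0.24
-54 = -54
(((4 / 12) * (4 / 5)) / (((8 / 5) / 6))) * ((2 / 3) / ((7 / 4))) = 8 / 21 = 0.38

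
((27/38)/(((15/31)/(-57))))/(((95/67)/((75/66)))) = -56079/836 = -67.08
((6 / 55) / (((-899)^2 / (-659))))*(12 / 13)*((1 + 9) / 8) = -11862 / 115572743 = -0.00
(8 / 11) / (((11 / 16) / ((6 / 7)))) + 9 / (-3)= -1773 / 847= -2.09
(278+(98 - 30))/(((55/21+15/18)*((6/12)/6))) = 174384/145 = 1202.65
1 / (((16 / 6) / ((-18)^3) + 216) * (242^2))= 2187 / 27665106524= 0.00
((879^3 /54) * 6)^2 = 5694403420935441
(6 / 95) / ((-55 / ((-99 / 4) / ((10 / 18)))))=243 / 4750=0.05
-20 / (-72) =5 / 18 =0.28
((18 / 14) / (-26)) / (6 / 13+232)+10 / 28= 15101 / 42308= 0.36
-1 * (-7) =7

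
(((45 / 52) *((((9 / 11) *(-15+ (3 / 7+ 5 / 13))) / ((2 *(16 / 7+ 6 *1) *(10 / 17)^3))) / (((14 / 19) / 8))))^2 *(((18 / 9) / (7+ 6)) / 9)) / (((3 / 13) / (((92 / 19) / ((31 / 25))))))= 302.39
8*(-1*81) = -648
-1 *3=-3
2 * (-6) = -12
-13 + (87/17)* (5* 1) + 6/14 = 1549/119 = 13.02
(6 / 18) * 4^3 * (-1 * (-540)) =11520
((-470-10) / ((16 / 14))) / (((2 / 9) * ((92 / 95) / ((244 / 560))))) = -156465 / 184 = -850.35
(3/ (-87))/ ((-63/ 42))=0.02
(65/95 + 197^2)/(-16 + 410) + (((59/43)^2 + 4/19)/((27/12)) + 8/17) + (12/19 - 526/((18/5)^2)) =59.95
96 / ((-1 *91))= -96 / 91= -1.05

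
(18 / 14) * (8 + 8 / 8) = 81 / 7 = 11.57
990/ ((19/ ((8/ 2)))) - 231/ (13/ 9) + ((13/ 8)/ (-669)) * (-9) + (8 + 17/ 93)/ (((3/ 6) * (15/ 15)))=2659021973/ 40980264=64.89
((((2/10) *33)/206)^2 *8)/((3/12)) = 8712/265225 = 0.03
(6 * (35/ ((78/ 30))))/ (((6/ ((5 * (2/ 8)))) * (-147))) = -0.11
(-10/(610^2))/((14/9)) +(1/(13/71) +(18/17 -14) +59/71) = -54346685779/8174069540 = -6.65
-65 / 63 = -1.03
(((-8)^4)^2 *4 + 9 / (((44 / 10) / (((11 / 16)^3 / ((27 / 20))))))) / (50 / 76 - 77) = -7834020405379 / 8911872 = -879054.41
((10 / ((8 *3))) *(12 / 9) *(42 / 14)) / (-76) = -5 / 228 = -0.02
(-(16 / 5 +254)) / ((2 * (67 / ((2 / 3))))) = -1286 / 1005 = -1.28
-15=-15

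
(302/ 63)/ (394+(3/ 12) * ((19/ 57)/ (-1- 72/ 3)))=30200/ 2482179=0.01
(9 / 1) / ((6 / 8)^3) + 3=24.33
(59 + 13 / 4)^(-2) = 16 / 62001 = 0.00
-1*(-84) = 84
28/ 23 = 1.22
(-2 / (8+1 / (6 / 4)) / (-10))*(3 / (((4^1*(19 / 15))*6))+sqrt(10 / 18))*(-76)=-38*sqrt(5) / 65-9 / 52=-1.48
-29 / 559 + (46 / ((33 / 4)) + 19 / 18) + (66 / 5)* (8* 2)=217.78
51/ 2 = 25.50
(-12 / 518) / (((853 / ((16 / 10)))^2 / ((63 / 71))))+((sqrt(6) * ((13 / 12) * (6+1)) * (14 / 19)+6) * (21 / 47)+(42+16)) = 4459 * sqrt(6) / 1786+136284876343468 / 2245928890525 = 66.80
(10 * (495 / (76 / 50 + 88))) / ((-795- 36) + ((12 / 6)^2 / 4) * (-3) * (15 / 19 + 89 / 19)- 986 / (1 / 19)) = -0.00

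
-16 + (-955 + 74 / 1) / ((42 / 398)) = -175655 / 21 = -8364.52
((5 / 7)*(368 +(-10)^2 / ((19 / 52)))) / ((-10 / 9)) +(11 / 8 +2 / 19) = -437337 / 1064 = -411.03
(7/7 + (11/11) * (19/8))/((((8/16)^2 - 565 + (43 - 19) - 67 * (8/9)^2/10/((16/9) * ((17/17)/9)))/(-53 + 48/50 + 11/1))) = 13851/56755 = 0.24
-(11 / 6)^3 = -1331 / 216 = -6.16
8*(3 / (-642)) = -4 / 107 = -0.04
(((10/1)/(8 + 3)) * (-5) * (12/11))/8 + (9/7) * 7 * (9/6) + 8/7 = 23755/1694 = 14.02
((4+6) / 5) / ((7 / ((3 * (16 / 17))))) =0.81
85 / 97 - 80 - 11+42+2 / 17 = -79162 / 1649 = -48.01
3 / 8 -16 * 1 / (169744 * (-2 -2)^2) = 63653 / 169744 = 0.37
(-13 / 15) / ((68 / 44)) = -143 / 255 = -0.56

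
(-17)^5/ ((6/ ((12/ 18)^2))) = -2839714/ 27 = -105174.59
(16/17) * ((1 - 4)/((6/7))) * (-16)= 896/17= 52.71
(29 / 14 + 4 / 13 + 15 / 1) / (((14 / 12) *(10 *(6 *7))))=3163 / 89180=0.04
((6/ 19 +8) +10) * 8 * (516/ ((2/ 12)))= 8619264/ 19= 453645.47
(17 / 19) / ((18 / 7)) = 119 / 342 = 0.35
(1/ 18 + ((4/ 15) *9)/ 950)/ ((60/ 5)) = 2483/ 513000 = 0.00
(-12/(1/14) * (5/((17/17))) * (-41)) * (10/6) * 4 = 229600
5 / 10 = 1 / 2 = 0.50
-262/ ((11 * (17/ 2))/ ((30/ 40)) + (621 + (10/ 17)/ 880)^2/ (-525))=307839100800/ 716594439089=0.43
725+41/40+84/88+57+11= 349791/440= 794.98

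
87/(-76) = -87/76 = -1.14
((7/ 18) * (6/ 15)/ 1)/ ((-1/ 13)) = -91/ 45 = -2.02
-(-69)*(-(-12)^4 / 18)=-79488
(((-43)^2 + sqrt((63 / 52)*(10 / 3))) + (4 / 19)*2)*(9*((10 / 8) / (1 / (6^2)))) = 405*sqrt(2730) / 26 + 14231295 / 19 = 749829.41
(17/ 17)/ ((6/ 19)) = 19/ 6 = 3.17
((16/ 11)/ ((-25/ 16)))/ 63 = -256/ 17325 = -0.01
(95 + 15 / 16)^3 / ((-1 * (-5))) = 723361075 / 4096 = 176601.82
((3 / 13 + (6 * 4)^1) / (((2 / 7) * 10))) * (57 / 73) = 25137 / 3796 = 6.62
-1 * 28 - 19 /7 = -215 /7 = -30.71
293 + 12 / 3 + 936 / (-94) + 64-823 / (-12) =236669 / 564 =419.63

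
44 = 44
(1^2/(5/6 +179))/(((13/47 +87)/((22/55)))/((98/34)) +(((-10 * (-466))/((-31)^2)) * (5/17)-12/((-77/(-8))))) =354741618/4840623817289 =0.00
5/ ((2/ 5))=25/ 2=12.50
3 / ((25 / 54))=162 / 25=6.48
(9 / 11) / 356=9 / 3916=0.00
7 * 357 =2499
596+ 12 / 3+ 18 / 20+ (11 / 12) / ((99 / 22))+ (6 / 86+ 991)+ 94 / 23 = 213124711 / 133515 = 1596.26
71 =71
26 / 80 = 13 / 40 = 0.32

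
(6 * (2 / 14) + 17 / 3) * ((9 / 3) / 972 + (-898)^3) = -32143605355159 / 6804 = -4724221833.50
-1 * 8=-8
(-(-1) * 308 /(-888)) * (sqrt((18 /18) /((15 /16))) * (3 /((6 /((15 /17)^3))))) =-5775 * sqrt(15) /181781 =-0.12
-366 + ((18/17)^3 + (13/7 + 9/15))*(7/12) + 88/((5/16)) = -82.27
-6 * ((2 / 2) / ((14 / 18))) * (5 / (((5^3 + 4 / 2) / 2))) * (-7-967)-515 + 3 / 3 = 69014 / 889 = 77.63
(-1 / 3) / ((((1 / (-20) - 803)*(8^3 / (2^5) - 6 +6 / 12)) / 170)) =6800 / 1011843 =0.01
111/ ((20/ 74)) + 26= 4367/ 10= 436.70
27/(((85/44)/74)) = 87912/85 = 1034.26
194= 194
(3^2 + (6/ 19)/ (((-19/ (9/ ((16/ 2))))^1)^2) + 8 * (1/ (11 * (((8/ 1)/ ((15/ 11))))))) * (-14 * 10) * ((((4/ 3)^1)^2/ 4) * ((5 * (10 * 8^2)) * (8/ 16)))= -2261878780000/ 2489817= -908451.82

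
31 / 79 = 0.39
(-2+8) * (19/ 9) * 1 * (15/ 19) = 10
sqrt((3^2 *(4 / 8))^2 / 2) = 9 *sqrt(2) / 4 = 3.18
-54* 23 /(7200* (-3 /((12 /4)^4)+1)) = -1863 /10400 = -0.18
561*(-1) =-561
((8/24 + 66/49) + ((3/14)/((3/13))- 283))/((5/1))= -56.08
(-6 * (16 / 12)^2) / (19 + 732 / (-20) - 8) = 5 / 12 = 0.42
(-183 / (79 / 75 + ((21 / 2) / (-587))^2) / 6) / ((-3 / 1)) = 1050935450 / 108916879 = 9.65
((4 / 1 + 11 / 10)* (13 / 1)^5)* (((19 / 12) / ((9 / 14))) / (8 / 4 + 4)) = 839493473 / 1080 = 777308.77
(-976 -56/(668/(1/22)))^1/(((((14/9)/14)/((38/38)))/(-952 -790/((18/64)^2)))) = 96089960.94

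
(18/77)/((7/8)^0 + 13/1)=9/539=0.02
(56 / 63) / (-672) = -1 / 756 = -0.00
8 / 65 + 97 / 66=6833 / 4290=1.59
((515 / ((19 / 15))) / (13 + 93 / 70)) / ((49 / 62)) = 4789500 / 133399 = 35.90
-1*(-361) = 361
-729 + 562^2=315115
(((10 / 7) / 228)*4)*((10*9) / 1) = 300 / 133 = 2.26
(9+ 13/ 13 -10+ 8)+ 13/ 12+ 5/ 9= 347/ 36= 9.64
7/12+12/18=5/4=1.25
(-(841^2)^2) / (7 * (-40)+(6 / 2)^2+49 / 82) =1850007029.40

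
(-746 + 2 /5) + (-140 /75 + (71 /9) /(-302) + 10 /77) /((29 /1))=-22628172803 /30346470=-745.66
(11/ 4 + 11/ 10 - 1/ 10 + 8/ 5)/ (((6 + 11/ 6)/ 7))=2247/ 470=4.78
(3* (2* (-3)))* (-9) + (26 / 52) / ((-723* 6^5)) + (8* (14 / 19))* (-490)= -582466661011 / 213637824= -2726.42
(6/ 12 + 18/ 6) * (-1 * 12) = -42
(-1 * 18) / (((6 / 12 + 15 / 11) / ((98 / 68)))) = -9702 / 697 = -13.92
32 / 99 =0.32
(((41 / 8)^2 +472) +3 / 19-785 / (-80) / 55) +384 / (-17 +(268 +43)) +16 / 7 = 1645749233 / 3277120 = 502.19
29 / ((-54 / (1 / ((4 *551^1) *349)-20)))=5127973 / 477432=10.74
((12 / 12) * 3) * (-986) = -2958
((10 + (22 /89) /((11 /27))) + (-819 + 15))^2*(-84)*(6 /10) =-1256485745088 /39605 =-31725432.27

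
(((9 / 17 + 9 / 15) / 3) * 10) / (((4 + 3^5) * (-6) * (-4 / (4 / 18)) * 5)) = 16 / 566865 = 0.00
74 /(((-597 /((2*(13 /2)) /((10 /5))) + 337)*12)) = 481 /19122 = 0.03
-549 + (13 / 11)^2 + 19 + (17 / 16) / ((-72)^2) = -5305179127 / 10036224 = -528.60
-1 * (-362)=362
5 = 5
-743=-743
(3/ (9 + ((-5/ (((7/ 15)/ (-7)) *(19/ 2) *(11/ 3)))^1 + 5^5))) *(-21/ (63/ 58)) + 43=14086243/ 327728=42.98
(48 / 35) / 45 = 16 / 525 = 0.03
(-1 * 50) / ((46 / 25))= -625 / 23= -27.17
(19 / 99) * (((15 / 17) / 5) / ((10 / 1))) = 19 / 5610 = 0.00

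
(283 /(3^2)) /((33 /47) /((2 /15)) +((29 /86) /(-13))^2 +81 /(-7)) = -116376673868 /23334215841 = -4.99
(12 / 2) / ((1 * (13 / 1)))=6 / 13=0.46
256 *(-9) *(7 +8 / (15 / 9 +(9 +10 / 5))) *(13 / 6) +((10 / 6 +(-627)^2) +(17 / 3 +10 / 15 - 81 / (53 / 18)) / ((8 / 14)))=1429926975 / 4028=354996.77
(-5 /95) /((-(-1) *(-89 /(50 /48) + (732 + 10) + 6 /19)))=-25 /312016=-0.00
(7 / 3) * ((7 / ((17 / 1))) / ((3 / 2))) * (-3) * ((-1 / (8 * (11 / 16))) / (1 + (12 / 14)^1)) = 1372 / 7293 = 0.19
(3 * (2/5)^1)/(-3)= -2/5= -0.40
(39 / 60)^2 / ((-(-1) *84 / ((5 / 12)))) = 169 / 80640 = 0.00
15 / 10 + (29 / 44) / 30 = 2009 / 1320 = 1.52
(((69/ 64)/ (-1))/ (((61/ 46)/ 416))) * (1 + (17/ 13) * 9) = -263442/ 61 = -4318.72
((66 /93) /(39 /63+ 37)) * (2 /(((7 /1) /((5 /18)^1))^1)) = 11 /7347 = 0.00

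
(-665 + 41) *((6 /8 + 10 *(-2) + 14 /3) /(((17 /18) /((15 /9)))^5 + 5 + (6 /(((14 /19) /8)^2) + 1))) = 10835370000000 /849354572993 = 12.76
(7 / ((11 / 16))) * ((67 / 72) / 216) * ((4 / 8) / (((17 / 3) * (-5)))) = -469 / 605880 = -0.00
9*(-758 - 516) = -11466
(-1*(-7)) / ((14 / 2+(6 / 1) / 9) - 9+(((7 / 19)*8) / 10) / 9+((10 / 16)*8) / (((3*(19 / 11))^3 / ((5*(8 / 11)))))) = -5.98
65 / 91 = 5 / 7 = 0.71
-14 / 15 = -0.93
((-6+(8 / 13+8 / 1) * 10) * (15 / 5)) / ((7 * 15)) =1042 / 455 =2.29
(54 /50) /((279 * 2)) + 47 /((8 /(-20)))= -91061 /775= -117.50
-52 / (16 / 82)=-533 / 2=-266.50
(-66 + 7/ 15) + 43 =-338/ 15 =-22.53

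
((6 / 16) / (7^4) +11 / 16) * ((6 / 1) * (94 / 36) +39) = 1083097 / 28812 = 37.59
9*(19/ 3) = 57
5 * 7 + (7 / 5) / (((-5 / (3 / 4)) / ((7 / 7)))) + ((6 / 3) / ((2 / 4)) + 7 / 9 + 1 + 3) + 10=48211 / 900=53.57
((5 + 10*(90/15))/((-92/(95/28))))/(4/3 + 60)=-18525/473984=-0.04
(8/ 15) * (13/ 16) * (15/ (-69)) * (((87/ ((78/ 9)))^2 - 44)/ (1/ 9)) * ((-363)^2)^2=-1999027538601291/ 2392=-835713853930.31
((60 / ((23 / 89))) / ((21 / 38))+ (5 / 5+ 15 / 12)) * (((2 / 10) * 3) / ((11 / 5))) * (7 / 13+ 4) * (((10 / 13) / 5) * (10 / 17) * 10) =2407279650 / 5088083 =473.12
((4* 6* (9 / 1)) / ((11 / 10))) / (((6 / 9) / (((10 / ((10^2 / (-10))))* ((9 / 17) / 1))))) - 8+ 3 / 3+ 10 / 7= -161.51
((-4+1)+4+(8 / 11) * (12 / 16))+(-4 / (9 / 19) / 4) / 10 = 1321 / 990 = 1.33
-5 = -5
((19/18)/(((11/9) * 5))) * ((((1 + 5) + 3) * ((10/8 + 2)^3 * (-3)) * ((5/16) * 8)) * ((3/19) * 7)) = -1245699/2816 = -442.36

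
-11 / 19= -0.58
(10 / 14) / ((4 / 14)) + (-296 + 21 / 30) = -1464 / 5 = -292.80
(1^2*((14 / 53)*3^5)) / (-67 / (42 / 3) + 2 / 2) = -16.96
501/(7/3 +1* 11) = 1503/40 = 37.58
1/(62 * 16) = 1/992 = 0.00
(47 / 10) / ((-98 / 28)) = -47 / 35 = -1.34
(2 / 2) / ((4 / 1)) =1 / 4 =0.25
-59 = -59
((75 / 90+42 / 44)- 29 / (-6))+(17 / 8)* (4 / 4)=2309 / 264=8.75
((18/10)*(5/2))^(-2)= 4/81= 0.05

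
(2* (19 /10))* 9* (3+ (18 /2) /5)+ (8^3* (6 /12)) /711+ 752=16291144 /17775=916.52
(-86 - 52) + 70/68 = -4657/34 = -136.97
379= 379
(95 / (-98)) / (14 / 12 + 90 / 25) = -1425 / 7007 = -0.20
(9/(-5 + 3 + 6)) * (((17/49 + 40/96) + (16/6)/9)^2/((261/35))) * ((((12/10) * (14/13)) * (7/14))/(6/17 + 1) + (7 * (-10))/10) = -6260715319/2831879232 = -2.21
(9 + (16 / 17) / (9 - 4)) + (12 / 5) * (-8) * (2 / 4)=-7 / 17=-0.41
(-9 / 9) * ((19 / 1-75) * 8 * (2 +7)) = 4032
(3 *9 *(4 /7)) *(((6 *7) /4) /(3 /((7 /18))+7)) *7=7938 /103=77.07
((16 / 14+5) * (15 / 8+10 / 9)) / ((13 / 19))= 175655 / 6552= 26.81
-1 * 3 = -3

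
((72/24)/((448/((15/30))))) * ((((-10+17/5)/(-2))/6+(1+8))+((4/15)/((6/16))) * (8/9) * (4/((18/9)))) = 17519/483840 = 0.04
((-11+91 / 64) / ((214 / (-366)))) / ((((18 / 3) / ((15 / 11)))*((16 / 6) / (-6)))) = -5048055 / 602624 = -8.38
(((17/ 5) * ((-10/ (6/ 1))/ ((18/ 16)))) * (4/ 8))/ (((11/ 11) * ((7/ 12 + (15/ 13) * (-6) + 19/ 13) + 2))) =3536/ 4041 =0.88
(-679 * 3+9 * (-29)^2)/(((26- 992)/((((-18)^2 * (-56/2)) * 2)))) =2389824/23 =103905.39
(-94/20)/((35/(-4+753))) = -5029/50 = -100.58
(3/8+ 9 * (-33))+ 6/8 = -2367/8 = -295.88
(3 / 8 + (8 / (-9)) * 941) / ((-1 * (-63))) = -60197 / 4536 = -13.27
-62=-62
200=200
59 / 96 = 0.61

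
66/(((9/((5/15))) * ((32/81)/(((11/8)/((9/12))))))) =363/32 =11.34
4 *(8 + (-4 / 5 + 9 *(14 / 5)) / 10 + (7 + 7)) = 2444 / 25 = 97.76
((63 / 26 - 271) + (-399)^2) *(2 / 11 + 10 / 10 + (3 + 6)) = 231405608 / 143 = 1618221.03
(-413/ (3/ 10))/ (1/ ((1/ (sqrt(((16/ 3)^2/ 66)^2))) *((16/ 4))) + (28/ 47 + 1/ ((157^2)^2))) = -11675667370564890/ 5966368847779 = -1956.91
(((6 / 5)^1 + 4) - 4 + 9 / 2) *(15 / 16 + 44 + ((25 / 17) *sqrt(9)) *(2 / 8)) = 262.43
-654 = -654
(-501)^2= 251001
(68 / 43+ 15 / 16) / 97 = 1733 / 66736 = 0.03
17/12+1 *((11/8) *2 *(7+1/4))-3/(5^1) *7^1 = 4117/240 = 17.15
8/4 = 2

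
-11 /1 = -11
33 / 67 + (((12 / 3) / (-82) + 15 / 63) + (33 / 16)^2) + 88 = 1372463383 / 14767872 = 92.94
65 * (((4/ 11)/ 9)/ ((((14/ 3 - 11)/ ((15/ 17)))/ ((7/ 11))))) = -9100/ 39083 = -0.23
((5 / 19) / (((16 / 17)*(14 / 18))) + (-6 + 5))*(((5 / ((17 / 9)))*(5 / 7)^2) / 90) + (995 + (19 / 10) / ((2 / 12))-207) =14170185881 / 17726240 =799.39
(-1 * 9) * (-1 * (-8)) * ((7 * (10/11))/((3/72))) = -120960/11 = -10996.36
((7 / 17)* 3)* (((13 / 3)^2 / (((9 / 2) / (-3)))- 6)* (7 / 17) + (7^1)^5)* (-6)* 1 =-107952782 / 867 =-124513.01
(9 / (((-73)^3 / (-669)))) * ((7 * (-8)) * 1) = -337176 / 389017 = -0.87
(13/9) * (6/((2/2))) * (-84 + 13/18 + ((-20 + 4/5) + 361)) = 302471/135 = 2240.53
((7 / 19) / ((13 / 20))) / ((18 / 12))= 280 / 741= 0.38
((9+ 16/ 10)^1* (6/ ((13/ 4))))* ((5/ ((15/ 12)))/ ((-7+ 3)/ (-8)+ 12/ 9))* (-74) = -2259072/ 715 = -3159.54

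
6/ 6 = 1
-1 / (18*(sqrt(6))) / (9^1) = -sqrt(6) / 972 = -0.00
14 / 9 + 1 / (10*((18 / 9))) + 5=1189 / 180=6.61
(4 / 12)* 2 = 2 / 3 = 0.67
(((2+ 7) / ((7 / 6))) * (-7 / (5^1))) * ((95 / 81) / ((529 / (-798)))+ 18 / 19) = 446072 / 50255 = 8.88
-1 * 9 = -9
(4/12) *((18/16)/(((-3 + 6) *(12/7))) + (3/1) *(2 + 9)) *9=3189/32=99.66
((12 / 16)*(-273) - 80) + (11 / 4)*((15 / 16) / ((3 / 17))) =-17289 / 64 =-270.14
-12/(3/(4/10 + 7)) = -148/5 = -29.60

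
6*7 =42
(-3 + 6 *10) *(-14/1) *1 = -798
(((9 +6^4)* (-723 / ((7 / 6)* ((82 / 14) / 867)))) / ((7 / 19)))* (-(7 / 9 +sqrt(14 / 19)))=10361681730 / 41 +4908165030* sqrt(266) / 287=531642931.11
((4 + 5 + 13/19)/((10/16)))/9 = 1472/855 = 1.72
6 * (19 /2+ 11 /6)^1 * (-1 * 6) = -408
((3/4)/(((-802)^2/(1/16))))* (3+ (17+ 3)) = 69/41165056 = 0.00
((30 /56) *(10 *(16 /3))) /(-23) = -200 /161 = -1.24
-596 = -596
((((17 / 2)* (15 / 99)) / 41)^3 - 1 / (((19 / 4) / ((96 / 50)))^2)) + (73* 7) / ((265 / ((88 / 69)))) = 12512170210044947119 / 5449721409523215000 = 2.30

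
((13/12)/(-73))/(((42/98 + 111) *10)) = -7/525600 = -0.00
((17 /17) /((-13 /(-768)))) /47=768 /611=1.26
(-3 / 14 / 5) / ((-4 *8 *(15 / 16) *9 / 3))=1 / 2100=0.00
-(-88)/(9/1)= 88/9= 9.78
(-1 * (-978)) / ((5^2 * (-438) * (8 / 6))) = -489 / 7300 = -0.07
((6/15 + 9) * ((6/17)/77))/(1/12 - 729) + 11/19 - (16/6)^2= -63947840119/9789598665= -6.53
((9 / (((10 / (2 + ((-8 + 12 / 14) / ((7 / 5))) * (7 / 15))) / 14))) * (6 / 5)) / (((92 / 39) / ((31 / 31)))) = -1404 / 575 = -2.44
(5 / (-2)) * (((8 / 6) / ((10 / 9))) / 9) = -1 / 3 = -0.33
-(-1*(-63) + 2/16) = -505/8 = -63.12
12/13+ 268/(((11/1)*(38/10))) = 19928/2717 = 7.33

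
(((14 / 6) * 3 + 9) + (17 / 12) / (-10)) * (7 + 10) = 32351 / 120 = 269.59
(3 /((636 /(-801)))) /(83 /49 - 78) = 39249 /792668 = 0.05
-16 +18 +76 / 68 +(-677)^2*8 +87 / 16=997326231 / 272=3666640.56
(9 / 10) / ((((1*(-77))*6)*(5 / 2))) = -0.00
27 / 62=0.44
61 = 61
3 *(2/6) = 1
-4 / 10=-2 / 5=-0.40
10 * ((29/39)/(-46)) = -145/897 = -0.16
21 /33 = 0.64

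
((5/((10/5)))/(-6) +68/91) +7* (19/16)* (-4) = -8987/273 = -32.92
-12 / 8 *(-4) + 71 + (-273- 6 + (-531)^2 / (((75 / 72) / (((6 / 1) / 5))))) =40577134 / 125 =324617.07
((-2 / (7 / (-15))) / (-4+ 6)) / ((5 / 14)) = 6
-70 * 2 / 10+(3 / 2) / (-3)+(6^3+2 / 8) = 807 / 4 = 201.75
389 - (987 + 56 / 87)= -52082 / 87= -598.64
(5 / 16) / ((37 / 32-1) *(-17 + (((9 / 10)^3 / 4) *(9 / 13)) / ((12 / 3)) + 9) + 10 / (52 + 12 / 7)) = -19552000 / 66251633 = -0.30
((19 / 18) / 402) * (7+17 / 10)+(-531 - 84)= -614.98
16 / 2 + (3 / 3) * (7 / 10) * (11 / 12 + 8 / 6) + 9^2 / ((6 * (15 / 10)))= 743 / 40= 18.58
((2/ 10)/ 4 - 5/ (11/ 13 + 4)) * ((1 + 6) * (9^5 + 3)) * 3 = -6087277/ 5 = -1217455.40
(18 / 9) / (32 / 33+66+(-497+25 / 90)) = -396 / 85091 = -0.00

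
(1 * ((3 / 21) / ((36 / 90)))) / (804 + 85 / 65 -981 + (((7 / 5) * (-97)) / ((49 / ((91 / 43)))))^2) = -3004625 / 1188688578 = -0.00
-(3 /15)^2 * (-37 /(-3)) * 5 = -37 /15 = -2.47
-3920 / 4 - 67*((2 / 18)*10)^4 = -7099780 / 6561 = -1082.12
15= 15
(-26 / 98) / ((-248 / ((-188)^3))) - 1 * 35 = -10850757 / 1519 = -7143.36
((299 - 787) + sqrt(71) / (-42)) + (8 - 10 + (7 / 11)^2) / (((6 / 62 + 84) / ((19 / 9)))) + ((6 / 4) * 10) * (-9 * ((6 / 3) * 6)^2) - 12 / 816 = -3847181992451 / 193053564 - sqrt(71) / 42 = -19928.26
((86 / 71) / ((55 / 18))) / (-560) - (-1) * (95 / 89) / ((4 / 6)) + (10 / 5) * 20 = 41.60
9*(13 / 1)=117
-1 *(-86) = 86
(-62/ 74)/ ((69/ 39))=-403/ 851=-0.47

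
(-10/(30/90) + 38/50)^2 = 534361/625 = 854.98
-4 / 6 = -0.67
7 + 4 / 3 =25 / 3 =8.33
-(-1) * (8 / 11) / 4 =2 / 11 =0.18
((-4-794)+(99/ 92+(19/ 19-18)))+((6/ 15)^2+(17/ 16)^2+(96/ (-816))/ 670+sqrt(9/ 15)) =-136247064787/ 167660800+sqrt(15)/ 5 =-811.86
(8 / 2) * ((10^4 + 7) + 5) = 40048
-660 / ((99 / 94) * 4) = -470 / 3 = -156.67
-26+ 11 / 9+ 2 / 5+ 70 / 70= -1052 / 45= -23.38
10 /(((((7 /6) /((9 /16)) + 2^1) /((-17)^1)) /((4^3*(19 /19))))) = -29376 /11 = -2670.55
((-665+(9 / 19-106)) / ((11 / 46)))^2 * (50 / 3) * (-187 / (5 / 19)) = -25699547904000 / 209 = -122964344038.28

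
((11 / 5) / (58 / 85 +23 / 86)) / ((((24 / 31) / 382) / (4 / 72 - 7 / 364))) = 809382937 / 19495944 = 41.52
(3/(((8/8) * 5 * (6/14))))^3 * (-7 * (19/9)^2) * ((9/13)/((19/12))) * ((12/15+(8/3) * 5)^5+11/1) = -78143620404241532/3701953125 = -21108754.69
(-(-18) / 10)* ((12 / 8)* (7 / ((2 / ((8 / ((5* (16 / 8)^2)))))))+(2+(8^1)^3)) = 46449 / 50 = 928.98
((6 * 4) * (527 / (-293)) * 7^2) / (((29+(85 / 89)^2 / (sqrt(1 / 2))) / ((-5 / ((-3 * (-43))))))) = 268489107376840 / 94783759058167 - 8444744441000 * sqrt(2) / 94783759058167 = 2.71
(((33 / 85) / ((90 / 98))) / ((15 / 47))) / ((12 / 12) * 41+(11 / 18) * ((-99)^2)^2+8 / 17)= 50666 / 2245394759625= 0.00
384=384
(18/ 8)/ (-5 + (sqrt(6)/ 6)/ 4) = -1080/ 2399 -9 *sqrt(6)/ 2399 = -0.46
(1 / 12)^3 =1 / 1728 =0.00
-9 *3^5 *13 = -28431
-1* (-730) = 730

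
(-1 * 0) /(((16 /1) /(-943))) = 0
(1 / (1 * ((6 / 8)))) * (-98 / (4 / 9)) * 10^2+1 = -29399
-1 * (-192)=192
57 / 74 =0.77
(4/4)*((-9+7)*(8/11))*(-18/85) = 288/935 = 0.31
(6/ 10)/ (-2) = -3/ 10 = -0.30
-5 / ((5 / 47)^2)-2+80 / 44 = -441.98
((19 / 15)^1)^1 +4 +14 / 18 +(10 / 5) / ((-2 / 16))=-448 / 45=-9.96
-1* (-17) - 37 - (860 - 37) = -843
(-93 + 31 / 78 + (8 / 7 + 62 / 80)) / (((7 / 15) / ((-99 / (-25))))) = -98037423 / 127400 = -769.52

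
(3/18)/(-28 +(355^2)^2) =1/95293803582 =0.00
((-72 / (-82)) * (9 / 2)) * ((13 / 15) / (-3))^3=-4394 / 46125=-0.10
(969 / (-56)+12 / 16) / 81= -103 / 504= -0.20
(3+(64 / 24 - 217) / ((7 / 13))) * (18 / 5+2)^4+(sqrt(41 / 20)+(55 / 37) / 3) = -8984268947 / 23125+sqrt(205) / 10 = -388507.50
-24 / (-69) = 8 / 23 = 0.35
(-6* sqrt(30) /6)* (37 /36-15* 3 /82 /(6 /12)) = 103* sqrt(30) /1476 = 0.38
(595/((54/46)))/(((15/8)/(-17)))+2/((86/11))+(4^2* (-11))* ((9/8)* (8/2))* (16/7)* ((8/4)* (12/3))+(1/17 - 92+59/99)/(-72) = -115964252959/6078996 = -19076.22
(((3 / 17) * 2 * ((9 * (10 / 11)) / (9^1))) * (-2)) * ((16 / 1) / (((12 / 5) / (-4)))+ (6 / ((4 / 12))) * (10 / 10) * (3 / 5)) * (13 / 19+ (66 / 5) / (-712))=630364 / 93005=6.78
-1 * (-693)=693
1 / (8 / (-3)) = -3 / 8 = -0.38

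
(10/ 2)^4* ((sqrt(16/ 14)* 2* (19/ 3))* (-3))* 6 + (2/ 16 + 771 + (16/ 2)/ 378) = 1165973/ 1512 - 285000* sqrt(14)/ 7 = -151567.76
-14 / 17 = -0.82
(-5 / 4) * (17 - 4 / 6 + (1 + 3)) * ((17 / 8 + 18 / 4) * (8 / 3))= -16165 / 36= -449.03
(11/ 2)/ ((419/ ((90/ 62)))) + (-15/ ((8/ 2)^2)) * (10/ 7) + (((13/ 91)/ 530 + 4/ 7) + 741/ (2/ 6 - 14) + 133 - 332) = -2007116359079/ 7903027160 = -253.97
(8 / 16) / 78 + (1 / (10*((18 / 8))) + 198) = 198.05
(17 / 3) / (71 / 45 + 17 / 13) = 3315 / 1688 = 1.96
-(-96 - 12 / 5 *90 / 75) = 2472 / 25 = 98.88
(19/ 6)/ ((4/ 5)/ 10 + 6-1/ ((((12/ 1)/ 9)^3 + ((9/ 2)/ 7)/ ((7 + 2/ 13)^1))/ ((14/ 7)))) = 13693775/ 22776648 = 0.60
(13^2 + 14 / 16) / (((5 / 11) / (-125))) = -373725 / 8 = -46715.62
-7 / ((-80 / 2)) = 7 / 40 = 0.18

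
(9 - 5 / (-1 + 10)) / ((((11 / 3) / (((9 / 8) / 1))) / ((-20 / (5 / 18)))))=-2052 / 11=-186.55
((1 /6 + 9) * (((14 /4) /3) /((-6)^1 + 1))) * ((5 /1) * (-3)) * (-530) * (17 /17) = -102025 /6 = -17004.17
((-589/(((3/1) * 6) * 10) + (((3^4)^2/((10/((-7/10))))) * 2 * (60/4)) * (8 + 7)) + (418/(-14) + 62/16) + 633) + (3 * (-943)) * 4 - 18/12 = -547810841/2520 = -217385.25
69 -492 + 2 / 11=-4651 / 11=-422.82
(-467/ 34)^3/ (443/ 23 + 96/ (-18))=-7027481847/ 37771144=-186.05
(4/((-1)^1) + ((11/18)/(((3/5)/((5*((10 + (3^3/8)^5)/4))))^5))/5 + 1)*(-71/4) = -1038739004356035548204929811644498152502022491/676843716479281665301096169472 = -1534680723283085.36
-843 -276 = -1119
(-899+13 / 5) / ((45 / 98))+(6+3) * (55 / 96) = -1557603 / 800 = -1947.00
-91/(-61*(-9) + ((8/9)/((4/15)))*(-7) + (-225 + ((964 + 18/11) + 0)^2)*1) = -33033/338589794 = -0.00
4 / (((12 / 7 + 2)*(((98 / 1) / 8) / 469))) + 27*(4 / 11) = 7300 / 143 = 51.05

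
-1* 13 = -13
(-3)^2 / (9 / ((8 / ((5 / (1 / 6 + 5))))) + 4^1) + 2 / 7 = 9074 / 4417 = 2.05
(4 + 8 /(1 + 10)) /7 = 52 /77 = 0.68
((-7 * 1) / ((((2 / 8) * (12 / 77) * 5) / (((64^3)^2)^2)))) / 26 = -6526552651965996846620.88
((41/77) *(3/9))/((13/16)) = 656/3003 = 0.22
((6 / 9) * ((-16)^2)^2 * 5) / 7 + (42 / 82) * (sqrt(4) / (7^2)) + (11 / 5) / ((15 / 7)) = 223922183 / 7175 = 31208.67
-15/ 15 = -1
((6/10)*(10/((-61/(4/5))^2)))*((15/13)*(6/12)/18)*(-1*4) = -32/241865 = -0.00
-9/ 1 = -9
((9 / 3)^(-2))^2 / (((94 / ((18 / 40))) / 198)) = 11 / 940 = 0.01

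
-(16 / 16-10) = 9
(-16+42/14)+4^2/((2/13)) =91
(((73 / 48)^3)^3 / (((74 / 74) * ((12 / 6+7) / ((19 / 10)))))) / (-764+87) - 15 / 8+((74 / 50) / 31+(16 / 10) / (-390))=-306378279896632940973941 / 166064715188779194777600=-1.84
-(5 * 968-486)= -4354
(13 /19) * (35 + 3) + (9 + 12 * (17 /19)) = 869 /19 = 45.74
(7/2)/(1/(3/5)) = 21/10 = 2.10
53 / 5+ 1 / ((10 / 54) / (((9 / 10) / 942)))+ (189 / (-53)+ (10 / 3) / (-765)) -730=-276124932073 / 381933900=-722.97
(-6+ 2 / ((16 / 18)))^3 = -3375 / 64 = -52.73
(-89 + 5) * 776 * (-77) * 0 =0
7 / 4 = 1.75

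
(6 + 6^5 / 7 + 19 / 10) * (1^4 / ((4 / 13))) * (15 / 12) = 1018069 / 224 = 4544.95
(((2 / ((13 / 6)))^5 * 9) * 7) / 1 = 42.22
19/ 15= 1.27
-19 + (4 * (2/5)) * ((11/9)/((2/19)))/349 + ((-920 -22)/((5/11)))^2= 337250961409/78525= 4294822.81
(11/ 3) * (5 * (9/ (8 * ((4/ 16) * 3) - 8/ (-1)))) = 165/ 14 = 11.79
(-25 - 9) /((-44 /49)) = 833 /22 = 37.86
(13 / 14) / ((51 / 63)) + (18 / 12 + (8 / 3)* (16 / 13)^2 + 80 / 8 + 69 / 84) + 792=195360169 / 241332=809.51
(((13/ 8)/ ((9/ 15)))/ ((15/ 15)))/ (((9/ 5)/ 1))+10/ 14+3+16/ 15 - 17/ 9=33239/ 7560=4.40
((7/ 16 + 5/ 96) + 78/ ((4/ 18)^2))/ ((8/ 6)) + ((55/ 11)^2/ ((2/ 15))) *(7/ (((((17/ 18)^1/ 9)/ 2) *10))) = 8021743/ 2176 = 3686.46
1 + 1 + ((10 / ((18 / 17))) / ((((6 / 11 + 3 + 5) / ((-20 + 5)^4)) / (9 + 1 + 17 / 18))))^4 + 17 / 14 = 1229502617153374832820920440946935 / 8744388352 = 140604759036367056450344.70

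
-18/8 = -9/4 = -2.25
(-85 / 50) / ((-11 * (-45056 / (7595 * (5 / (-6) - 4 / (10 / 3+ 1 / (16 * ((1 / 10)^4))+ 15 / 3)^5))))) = 399626902981268824967 / 18407914229760000000000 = 0.02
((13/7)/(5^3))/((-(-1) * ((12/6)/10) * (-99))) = -13/17325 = -0.00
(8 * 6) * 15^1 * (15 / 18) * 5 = 3000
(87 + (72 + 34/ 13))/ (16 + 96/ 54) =18909/ 2080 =9.09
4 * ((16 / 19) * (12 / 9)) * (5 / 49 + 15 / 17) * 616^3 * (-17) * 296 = -296409135841280 / 57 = -5200160277917.19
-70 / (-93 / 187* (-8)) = -6545 / 372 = -17.59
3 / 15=1 / 5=0.20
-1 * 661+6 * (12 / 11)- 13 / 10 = -72133 / 110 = -655.75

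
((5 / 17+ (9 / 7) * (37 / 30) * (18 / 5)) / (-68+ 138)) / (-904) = -8929 / 94129000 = -0.00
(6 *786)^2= 22240656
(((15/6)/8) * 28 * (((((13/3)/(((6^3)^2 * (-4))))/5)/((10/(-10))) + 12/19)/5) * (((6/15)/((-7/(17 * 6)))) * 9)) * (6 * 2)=-571073639/820800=-695.75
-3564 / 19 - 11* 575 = -6512.58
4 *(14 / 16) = 7 / 2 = 3.50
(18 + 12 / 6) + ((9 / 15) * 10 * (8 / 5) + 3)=163 / 5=32.60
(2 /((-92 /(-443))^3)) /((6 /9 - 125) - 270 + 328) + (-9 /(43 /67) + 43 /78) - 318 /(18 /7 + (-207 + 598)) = -6316733558909647 /357965546446560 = -17.65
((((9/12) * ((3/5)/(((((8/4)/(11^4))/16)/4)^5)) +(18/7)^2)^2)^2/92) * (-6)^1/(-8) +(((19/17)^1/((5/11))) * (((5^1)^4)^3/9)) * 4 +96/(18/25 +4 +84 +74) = 124365499351498441921372056128434873510846149220809203732456068303666528699991351680248602806380929340085157459180145526433092/1432722389529375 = 86803626620472092084518710000000000000000000000000000000000000000000000000000000000000000000000000000000000000.00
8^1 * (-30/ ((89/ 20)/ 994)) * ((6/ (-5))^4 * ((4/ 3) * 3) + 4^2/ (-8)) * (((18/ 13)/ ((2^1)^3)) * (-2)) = 3378582144/ 28925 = 116804.91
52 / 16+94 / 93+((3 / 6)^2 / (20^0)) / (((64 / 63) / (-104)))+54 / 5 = -10.53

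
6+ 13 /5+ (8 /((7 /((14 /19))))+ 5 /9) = 8548 /855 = 10.00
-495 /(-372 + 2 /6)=297 /223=1.33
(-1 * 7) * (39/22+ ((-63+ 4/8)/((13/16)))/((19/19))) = 150451/286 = 526.05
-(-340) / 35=68 / 7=9.71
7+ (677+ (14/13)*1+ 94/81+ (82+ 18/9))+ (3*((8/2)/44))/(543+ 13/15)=72782949665/94494114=770.24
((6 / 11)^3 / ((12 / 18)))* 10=3240 / 1331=2.43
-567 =-567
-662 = -662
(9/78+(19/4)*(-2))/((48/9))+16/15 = -1081/1560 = -0.69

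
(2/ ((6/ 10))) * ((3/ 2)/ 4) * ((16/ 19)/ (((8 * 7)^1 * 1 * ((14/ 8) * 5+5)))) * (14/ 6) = 2/ 627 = 0.00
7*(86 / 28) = 43 / 2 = 21.50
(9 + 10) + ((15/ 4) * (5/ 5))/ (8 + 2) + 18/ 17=2779/ 136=20.43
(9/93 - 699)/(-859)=21666/26629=0.81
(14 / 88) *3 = 21 / 44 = 0.48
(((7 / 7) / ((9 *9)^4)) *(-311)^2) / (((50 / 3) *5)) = 0.00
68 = 68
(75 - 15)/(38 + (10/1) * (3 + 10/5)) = 15/22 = 0.68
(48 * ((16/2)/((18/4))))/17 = 256/51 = 5.02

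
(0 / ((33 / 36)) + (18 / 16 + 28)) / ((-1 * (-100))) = 233 / 800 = 0.29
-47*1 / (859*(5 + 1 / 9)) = -423 / 39514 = -0.01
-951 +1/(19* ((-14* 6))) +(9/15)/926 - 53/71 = -249668355151/262326540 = -951.75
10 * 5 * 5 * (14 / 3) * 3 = 3500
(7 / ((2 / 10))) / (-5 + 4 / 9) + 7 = -28 / 41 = -0.68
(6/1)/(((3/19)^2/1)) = 722/3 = 240.67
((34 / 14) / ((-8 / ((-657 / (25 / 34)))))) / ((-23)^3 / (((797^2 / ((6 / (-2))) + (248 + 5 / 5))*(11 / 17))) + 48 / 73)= 5374175792821 / 14789198550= 363.39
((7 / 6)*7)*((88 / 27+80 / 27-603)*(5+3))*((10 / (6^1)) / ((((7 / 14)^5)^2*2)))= -2694952960 / 81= -33271024.20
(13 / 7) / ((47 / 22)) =286 / 329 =0.87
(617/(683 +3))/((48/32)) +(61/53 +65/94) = 12519085/5126478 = 2.44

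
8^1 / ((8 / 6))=6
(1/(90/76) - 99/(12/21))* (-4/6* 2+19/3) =-31033/36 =-862.03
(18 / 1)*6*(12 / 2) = 648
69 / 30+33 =353 / 10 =35.30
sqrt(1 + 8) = 3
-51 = -51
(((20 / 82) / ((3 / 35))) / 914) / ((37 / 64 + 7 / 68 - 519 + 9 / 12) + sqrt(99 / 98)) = -1751212568000 / 291131160190753689 - 725043200* sqrt(22) / 291131160190753689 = -0.00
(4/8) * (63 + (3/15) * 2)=317/10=31.70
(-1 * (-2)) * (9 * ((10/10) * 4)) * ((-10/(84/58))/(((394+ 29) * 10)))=-0.12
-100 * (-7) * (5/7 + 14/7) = 1900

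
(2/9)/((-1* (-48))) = 1/216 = 0.00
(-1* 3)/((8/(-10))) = 15/4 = 3.75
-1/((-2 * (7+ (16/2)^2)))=1/142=0.01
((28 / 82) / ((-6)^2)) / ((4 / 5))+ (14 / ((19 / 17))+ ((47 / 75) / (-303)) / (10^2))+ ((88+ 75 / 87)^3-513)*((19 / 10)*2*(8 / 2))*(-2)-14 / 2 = -1840646753607830965289 / 86350595895000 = -21315970.49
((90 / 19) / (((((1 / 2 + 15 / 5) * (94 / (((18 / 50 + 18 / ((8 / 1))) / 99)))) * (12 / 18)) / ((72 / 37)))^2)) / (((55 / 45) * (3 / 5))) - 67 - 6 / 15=-6314323139073679 / 93684320062025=-67.40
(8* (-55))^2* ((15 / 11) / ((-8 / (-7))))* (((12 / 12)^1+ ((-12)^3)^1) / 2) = -199468500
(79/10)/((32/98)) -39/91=26617/1120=23.77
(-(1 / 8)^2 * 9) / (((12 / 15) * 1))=-45 / 256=-0.18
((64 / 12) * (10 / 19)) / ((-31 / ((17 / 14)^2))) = -11560 / 86583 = -0.13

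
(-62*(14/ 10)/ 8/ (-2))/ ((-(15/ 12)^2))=-434/ 125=-3.47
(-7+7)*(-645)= 0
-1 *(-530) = 530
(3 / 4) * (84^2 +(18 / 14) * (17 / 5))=741339 / 140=5295.28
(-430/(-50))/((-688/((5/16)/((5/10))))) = -1/128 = -0.01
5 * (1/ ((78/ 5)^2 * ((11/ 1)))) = 0.00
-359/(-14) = 359/14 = 25.64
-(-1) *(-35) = -35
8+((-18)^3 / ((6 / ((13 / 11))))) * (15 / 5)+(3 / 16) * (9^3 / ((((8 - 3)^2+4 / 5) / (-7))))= -26300825 / 7568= -3475.27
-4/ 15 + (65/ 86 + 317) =409561/ 1290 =317.49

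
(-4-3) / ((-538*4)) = 7 / 2152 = 0.00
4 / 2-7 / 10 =13 / 10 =1.30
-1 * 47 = -47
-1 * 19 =-19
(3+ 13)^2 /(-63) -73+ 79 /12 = -17761 /252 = -70.48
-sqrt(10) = -3.16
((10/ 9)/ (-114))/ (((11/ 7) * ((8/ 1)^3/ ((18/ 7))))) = -5/ 160512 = -0.00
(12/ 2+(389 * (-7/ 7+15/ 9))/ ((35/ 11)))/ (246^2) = 0.00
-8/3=-2.67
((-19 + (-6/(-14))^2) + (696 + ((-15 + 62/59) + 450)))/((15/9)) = 9655083/14455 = 667.94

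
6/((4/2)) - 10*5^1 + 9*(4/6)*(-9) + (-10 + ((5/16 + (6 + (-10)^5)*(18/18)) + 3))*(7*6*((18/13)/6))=-100811197/104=-969338.43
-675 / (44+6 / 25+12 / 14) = -118125 / 7892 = -14.97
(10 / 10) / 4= 1 / 4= 0.25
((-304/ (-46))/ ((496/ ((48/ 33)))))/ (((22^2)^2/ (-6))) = -57/ 114829363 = -0.00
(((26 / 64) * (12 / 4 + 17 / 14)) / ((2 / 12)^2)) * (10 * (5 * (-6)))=-517725 / 28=-18490.18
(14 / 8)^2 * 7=343 / 16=21.44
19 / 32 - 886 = -28333 / 32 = -885.41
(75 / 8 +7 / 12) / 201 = 239 / 4824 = 0.05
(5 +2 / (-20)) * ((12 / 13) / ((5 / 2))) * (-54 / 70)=-2268 / 1625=-1.40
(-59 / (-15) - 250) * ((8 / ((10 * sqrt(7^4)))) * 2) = -29528 / 3675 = -8.03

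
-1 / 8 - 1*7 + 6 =-9 / 8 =-1.12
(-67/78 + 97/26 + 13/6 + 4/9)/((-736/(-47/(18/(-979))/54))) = -59034679/167401728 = -0.35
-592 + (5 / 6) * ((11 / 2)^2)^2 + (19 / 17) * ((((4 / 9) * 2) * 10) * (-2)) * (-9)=570181 / 1632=349.38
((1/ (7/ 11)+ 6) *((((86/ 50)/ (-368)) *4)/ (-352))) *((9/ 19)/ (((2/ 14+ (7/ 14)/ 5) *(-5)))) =-20511/ 130750400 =-0.00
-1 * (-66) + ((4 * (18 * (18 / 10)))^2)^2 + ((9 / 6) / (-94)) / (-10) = 66296098335591 / 235000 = 282111056.75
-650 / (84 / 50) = -8125 / 21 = -386.90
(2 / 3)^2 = 4 / 9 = 0.44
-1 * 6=-6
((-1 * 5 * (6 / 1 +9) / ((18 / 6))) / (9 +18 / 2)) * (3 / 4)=-25 / 24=-1.04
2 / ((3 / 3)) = 2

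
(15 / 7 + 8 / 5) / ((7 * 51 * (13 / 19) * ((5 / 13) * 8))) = 2489 / 499800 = 0.00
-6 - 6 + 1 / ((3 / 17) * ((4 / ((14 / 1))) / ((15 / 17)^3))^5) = 2388570453144891215139 / 5388090449900829728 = 443.31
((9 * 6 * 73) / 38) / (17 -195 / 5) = -1971 / 418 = -4.72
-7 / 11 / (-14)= 1 / 22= 0.05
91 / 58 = 1.57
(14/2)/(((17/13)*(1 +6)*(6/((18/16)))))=0.14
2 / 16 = 0.12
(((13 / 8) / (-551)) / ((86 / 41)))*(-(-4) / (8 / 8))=-533 / 94772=-0.01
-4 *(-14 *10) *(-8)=-4480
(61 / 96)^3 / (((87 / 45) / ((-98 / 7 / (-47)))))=7944335 / 200982528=0.04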